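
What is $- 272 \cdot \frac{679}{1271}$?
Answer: $- \frac{184688}{1271} \approx -145.31$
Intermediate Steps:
$- 272 \cdot \frac{679}{1271} = - 272 \cdot 679 \cdot \frac{1}{1271} = \left(-272\right) \frac{679}{1271} = - \frac{184688}{1271}$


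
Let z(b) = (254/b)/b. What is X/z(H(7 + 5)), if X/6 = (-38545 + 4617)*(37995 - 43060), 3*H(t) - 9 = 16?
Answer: 107403325000/381 ≈ 2.8190e+8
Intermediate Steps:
H(t) = 25/3 (H(t) = 3 + (1/3)*16 = 3 + 16/3 = 25/3)
z(b) = 254/b**2
X = 1031071920 (X = 6*((-38545 + 4617)*(37995 - 43060)) = 6*(-33928*(-5065)) = 6*171845320 = 1031071920)
X/z(H(7 + 5)) = 1031071920/((254/(25/3)**2)) = 1031071920/((254*(9/625))) = 1031071920/(2286/625) = 1031071920*(625/2286) = 107403325000/381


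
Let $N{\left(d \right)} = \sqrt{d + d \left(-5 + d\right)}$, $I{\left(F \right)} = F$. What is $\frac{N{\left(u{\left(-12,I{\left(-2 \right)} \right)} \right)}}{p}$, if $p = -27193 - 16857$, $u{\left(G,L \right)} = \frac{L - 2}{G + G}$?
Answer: $- \frac{i \sqrt{23}}{264300} \approx - 1.8145 \cdot 10^{-5} i$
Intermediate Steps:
$u{\left(G,L \right)} = \frac{-2 + L}{2 G}$
$p = -44050$
$\frac{N{\left(u{\left(-12,I{\left(-2 \right)} \right)} \right)}}{p} = \frac{\sqrt{\frac{-2 - 2}{2 \left(-12\right)} \left(-4 + \frac{-2 - 2}{2 \left(-12\right)}\right)}}{-44050} = \sqrt{\frac{1}{2} \left(- \frac{1}{12}\right) \left(-4\right) \left(-4 + \frac{1}{2} \left(- \frac{1}{12}\right) \left(-4\right)\right)} \left(- \frac{1}{44050}\right) = \sqrt{\frac{-4 + \frac{1}{6}}{6}} \left(- \frac{1}{44050}\right) = \sqrt{\frac{1}{6} \left(- \frac{23}{6}\right)} \left(- \frac{1}{44050}\right) = \sqrt{- \frac{23}{36}} \left(- \frac{1}{44050}\right) = \frac{i \sqrt{23}}{6} \left(- \frac{1}{44050}\right) = - \frac{i \sqrt{23}}{264300}$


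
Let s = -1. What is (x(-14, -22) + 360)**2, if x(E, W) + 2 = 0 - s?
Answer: 128881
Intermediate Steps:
x(E, W) = -1 (x(E, W) = -2 + (0 - 1*(-1)) = -2 + (0 + 1) = -2 + 1 = -1)
(x(-14, -22) + 360)**2 = (-1 + 360)**2 = 359**2 = 128881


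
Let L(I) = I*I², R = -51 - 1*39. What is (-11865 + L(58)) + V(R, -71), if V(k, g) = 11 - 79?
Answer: 183179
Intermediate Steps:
R = -90 (R = -51 - 39 = -90)
L(I) = I³
V(k, g) = -68
(-11865 + L(58)) + V(R, -71) = (-11865 + 58³) - 68 = (-11865 + 195112) - 68 = 183247 - 68 = 183179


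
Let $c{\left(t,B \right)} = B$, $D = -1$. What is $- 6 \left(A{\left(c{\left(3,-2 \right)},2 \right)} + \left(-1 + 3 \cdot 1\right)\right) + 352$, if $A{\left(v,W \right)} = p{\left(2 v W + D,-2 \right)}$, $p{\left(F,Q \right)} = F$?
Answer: $394$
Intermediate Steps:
$A{\left(v,W \right)} = -1 + 2 W v$ ($A{\left(v,W \right)} = 2 v W - 1 = 2 W v - 1 = -1 + 2 W v$)
$- 6 \left(A{\left(c{\left(3,-2 \right)},2 \right)} + \left(-1 + 3 \cdot 1\right)\right) + 352 = - 6 \left(\left(-1 + 2 \cdot 2 \left(-2\right)\right) + \left(-1 + 3 \cdot 1\right)\right) + 352 = - 6 \left(\left(-1 - 8\right) + \left(-1 + 3\right)\right) + 352 = - 6 \left(-9 + 2\right) + 352 = \left(-6\right) \left(-7\right) + 352 = 42 + 352 = 394$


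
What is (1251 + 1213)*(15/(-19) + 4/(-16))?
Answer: -48664/19 ≈ -2561.3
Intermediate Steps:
(1251 + 1213)*(15/(-19) + 4/(-16)) = 2464*(15*(-1/19) + 4*(-1/16)) = 2464*(-15/19 - ¼) = 2464*(-79/76) = -48664/19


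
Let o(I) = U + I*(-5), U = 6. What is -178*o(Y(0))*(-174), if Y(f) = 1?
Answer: 30972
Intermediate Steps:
o(I) = 6 - 5*I (o(I) = 6 + I*(-5) = 6 - 5*I)
-178*o(Y(0))*(-174) = -178*(6 - 5*1)*(-174) = -178*(6 - 5)*(-174) = -178*1*(-174) = -178*(-174) = 30972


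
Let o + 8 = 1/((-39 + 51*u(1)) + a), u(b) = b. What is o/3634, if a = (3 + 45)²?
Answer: -18527/8416344 ≈ -0.0022013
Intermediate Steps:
a = 2304 (a = 48² = 2304)
o = -18527/2316 (o = -8 + 1/((-39 + 51*1) + 2304) = -8 + 1/((-39 + 51) + 2304) = -8 + 1/(12 + 2304) = -8 + 1/2316 = -18527/2316 ≈ -7.9996)
o/3634 = -18527/2316/3634 = -18527/2316*1/3634 = -18527/8416344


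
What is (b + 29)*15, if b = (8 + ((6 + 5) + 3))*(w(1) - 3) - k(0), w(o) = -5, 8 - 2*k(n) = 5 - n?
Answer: -4455/2 ≈ -2227.5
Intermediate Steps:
k(n) = 3/2 + n/2 (k(n) = 4 - (5 - n)/2 = 4 + (-5/2 + n/2) = 3/2 + n/2)
b = -355/2 (b = (8 + ((6 + 5) + 3))*(-5 - 3) - (3/2 + (½)*0) = (8 + (11 + 3))*(-8) - (3/2 + 0) = (8 + 14)*(-8) - 1*3/2 = 22*(-8) - 3/2 = -176 - 3/2 = -355/2 ≈ -177.50)
(b + 29)*15 = (-355/2 + 29)*15 = -297/2*15 = -4455/2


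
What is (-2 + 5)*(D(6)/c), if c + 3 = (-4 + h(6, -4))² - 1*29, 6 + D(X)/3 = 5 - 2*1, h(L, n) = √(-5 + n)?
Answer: 675/1201 - 648*I/1201 ≈ 0.56203 - 0.53955*I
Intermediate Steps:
D(X) = -9 (D(X) = -18 + 3*(5 - 2*1) = -18 + 3*(5 - 2) = -18 + 3*3 = -18 + 9 = -9)
c = -32 + (-4 + 3*I)² (c = -3 + ((-4 + √(-5 - 4))² - 1*29) = -3 + ((-4 + √(-9))² - 29) = -3 + ((-4 + 3*I)² - 29) = -3 + (-29 + (-4 + 3*I)²) = -32 + (-4 + 3*I)² ≈ -25.0 - 24.0*I)
(-2 + 5)*(D(6)/c) = (-2 + 5)*(-9*(-25 + 24*I)/1201) = 3*(-9*(-25 + 24*I)/1201) = -27*(-25 + 24*I)/1201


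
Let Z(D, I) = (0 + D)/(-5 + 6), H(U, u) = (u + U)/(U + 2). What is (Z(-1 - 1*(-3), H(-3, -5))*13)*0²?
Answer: 0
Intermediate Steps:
H(U, u) = (U + u)/(2 + U)
Z(D, I) = D (Z(D, I) = D/1 = D*1 = D)
(Z(-1 - 1*(-3), H(-3, -5))*13)*0² = ((-1 - 1*(-3))*13)*0² = ((-1 + 3)*13)*0 = (2*13)*0 = 26*0 = 0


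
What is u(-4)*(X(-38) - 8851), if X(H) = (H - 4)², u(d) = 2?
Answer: -14174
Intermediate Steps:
X(H) = (-4 + H)²
u(-4)*(X(-38) - 8851) = 2*((-4 - 38)² - 8851) = 2*((-42)² - 8851) = 2*(1764 - 8851) = 2*(-7087) = -14174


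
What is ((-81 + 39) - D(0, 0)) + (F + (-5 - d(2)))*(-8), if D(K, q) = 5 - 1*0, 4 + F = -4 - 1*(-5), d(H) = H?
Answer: 33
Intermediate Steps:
F = -3 (F = -4 + (-4 - 1*(-5)) = -4 + (-4 + 5) = -4 + 1 = -3)
D(K, q) = 5 (D(K, q) = 5 + 0 = 5)
((-81 + 39) - D(0, 0)) + (F + (-5 - d(2)))*(-8) = ((-81 + 39) - 1*5) + (-3 + (-5 - 1*2))*(-8) = (-42 - 5) + (-3 + (-5 - 2))*(-8) = -47 + (-3 - 7)*(-8) = -47 - 10*(-8) = -47 + 80 = 33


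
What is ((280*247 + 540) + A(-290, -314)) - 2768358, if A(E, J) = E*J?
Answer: -2607598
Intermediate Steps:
((280*247 + 540) + A(-290, -314)) - 2768358 = ((280*247 + 540) - 290*(-314)) - 2768358 = ((69160 + 540) + 91060) - 2768358 = (69700 + 91060) - 2768358 = 160760 - 2768358 = -2607598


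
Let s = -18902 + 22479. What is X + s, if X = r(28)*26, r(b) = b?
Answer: 4305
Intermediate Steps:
s = 3577
X = 728 (X = 28*26 = 728)
X + s = 728 + 3577 = 4305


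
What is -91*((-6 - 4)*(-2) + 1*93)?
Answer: -10283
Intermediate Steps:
-91*((-6 - 4)*(-2) + 1*93) = -91*(-10*(-2) + 93) = -91*(20 + 93) = -91*113 = -10283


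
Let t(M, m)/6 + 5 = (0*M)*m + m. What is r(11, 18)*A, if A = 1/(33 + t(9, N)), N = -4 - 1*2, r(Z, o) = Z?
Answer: -⅓ ≈ -0.33333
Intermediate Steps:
N = -6 (N = -4 - 2 = -6)
t(M, m) = -30 + 6*m (t(M, m) = -30 + 6*((0*M)*m + m) = -30 + 6*(0*m + m) = -30 + 6*(0 + m) = -30 + 6*m)
A = -1/33 (A = 1/(33 + (-30 + 6*(-6))) = 1/(33 + (-30 - 36)) = 1/(33 - 66) = 1/(-33) = -1/33 ≈ -0.030303)
r(11, 18)*A = 11*(-1/33) = -⅓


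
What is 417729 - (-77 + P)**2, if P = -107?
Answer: 383873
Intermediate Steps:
417729 - (-77 + P)**2 = 417729 - (-77 - 107)**2 = 417729 - 1*(-184)**2 = 417729 - 1*33856 = 417729 - 33856 = 383873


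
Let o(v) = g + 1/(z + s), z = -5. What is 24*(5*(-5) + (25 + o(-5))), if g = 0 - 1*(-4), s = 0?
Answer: 456/5 ≈ 91.200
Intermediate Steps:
g = 4 (g = 0 + 4 = 4)
o(v) = 19/5 (o(v) = 4 + 1/(-5 + 0) = 4 + 1/(-5) = 4 - 1/5 = 19/5)
24*(5*(-5) + (25 + o(-5))) = 24*(5*(-5) + (25 + 19/5)) = 24*(-25 + 144/5) = 24*(19/5) = 456/5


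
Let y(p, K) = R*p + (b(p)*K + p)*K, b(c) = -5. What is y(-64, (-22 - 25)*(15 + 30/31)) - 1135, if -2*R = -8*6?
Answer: -2662710196/961 ≈ -2.7708e+6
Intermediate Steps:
R = 24 (R = -(-4)*6 = -1/2*(-48) = 24)
y(p, K) = 24*p + K*(p - 5*K) (y(p, K) = 24*p + (-5*K + p)*K = 24*p + (p - 5*K)*K = 24*p + K*(p - 5*K))
y(-64, (-22 - 25)*(15 + 30/31)) - 1135 = (-5*(-22 - 25)**2*(15 + 30/31)**2 + 24*(-64) + ((-22 - 25)*(15 + 30/31))*(-64)) - 1135 = (-5*2209*(15 + 30*(1/31))**2 - 1536 - 47*(15 + 30*(1/31))*(-64)) - 1135 = (-5*2209*(15 + 30/31)**2 - 1536 - 47*(15 + 30/31)*(-64)) - 1135 = (-5*(-47*495/31)**2 - 1536 - 47*495/31*(-64)) - 1135 = (-5*(-23265/31)**2 - 1536 - 23265/31*(-64)) - 1135 = (-5*541260225/961 - 1536 + 1488960/31) - 1135 = (-2706301125/961 - 1536 + 1488960/31) - 1135 = -2661619461/961 - 1135 = -2662710196/961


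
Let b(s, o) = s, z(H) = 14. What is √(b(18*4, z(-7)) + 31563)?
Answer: 3*√3515 ≈ 177.86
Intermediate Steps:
√(b(18*4, z(-7)) + 31563) = √(18*4 + 31563) = √(72 + 31563) = √31635 = 3*√3515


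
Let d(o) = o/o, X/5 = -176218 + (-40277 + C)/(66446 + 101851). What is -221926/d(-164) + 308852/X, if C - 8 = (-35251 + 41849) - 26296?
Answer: -10969457290877078/49428367855 ≈ -2.2193e+5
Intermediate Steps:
C = -19690 (C = 8 + ((-35251 + 41849) - 26296) = 8 + (6598 - 26296) = 8 - 19698 = -19690)
X = -49428367855/56099 (X = 5*(-176218 + (-40277 - 19690)/(66446 + 101851)) = 5*(-176218 - 59967/168297) = 5*(-176218 - 59967*1/168297) = 5*(-176218 - 19989/56099) = 5*(-9885673571/56099) = -49428367855/56099 ≈ -8.8109e+5)
d(o) = 1
-221926/d(-164) + 308852/X = -221926/1 + 308852/(-49428367855/56099) = -221926*1 + 308852*(-56099/49428367855) = -221926 - 17326288348/49428367855 = -10969457290877078/49428367855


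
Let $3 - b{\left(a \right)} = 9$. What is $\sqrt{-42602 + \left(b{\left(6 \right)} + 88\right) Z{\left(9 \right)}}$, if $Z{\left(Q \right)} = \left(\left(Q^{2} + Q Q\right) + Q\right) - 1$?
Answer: $i \sqrt{28662} \approx 169.3 i$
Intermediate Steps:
$b{\left(a \right)} = -6$ ($b{\left(a \right)} = 3 - 9 = -6$)
$Z{\left(Q \right)} = -1 + Q + 2 Q^{2}$ ($Z{\left(Q \right)} = \left(\left(Q^{2} + Q^{2}\right) + Q\right) - 1 = \left(2 Q^{2} + Q\right) - 1 = \left(Q + 2 Q^{2}\right) - 1 = -1 + Q + 2 Q^{2}$)
$\sqrt{-42602 + \left(b{\left(6 \right)} + 88\right) Z{\left(9 \right)}} = \sqrt{-42602 + \left(-6 + 88\right) \left(-1 + 9 + 2 \cdot 9^{2}\right)} = \sqrt{-42602 + 82 \left(-1 + 9 + 2 \cdot 81\right)} = \sqrt{-42602 + 82 \left(-1 + 9 + 162\right)} = \sqrt{-42602 + 82 \cdot 170} = \sqrt{-42602 + 13940} = \sqrt{-28662} = i \sqrt{28662}$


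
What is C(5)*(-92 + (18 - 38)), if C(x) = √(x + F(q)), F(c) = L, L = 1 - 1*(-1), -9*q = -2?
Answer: -112*√7 ≈ -296.32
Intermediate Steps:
q = 2/9 (q = -⅑*(-2) = 2/9 ≈ 0.22222)
L = 2 (L = 1 + 1 = 2)
F(c) = 2
C(x) = √(2 + x) (C(x) = √(x + 2) = √(2 + x))
C(5)*(-92 + (18 - 38)) = √(2 + 5)*(-92 + (18 - 38)) = √7*(-92 - 20) = √7*(-112) = -112*√7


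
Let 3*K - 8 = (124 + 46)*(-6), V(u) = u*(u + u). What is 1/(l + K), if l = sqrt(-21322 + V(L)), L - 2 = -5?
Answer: -759/303970 - 9*I*sqrt(5326)/607940 ≈ -0.002497 - 0.0010804*I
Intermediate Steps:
L = -3 (L = 2 - 5 = -3)
V(u) = 2*u**2 (V(u) = u*(2*u) = 2*u**2)
K = -1012/3 (K = 8/3 + ((124 + 46)*(-6))/3 = 8/3 + (170*(-6))/3 = 8/3 + (1/3)*(-1020) = 8/3 - 340 = -1012/3 ≈ -337.33)
l = 2*I*sqrt(5326) (l = sqrt(-21322 + 2*(-3)**2) = sqrt(-21322 + 2*9) = sqrt(-21322 + 18) = sqrt(-21304) = 2*I*sqrt(5326) ≈ 145.96*I)
1/(l + K) = 1/(2*I*sqrt(5326) - 1012/3) = 1/(-1012/3 + 2*I*sqrt(5326))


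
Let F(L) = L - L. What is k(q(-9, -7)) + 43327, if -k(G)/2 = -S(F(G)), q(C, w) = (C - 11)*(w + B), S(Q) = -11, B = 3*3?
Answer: 43305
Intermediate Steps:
B = 9
F(L) = 0
q(C, w) = (-11 + C)*(9 + w) (q(C, w) = (C - 11)*(w + 9) = (-11 + C)*(9 + w))
k(G) = -22 (k(G) = -(-2)*(-11) = -2*11 = -22)
k(q(-9, -7)) + 43327 = -22 + 43327 = 43305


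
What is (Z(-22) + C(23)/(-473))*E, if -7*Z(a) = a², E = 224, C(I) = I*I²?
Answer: -10051232/473 ≈ -21250.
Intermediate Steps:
C(I) = I³
Z(a) = -a²/7
(Z(-22) + C(23)/(-473))*E = (-⅐*(-22)² + 23³/(-473))*224 = (-⅐*484 + 12167*(-1/473))*224 = (-484/7 - 12167/473)*224 = -314101/3311*224 = -10051232/473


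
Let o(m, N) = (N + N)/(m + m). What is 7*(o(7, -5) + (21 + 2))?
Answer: 156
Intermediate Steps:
o(m, N) = N/m (o(m, N) = (2*N)/((2*m)) = (2*N)*(1/(2*m)) = N/m)
7*(o(7, -5) + (21 + 2)) = 7*(-5/7 + (21 + 2)) = 7*(-5*⅐ + 23) = 7*(-5/7 + 23) = 7*(156/7) = 156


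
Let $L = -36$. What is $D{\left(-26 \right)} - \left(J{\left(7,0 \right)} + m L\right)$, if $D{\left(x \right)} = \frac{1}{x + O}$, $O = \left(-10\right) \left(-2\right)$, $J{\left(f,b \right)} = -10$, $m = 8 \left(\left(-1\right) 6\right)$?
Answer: $- \frac{10309}{6} \approx -1718.2$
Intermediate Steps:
$m = -48$ ($m = 8 \left(-6\right) = -48$)
$O = 20$
$D{\left(x \right)} = \frac{1}{20 + x}$ ($D{\left(x \right)} = \frac{1}{x + 20} = \frac{1}{20 + x}$)
$D{\left(-26 \right)} - \left(J{\left(7,0 \right)} + m L\right) = \frac{1}{20 - 26} - \left(-10 - -1728\right) = \frac{1}{-6} - \left(-10 + 1728\right) = - \frac{1}{6} - 1718 = - \frac{10309}{6}$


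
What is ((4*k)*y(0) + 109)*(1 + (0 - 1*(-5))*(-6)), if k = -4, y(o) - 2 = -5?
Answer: -4553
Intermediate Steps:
y(o) = -3 (y(o) = 2 - 5 = -3)
((4*k)*y(0) + 109)*(1 + (0 - 1*(-5))*(-6)) = ((4*(-4))*(-3) + 109)*(1 + (0 - 1*(-5))*(-6)) = (-16*(-3) + 109)*(1 + (0 + 5)*(-6)) = (48 + 109)*(1 + 5*(-6)) = 157*(1 - 30) = 157*(-29) = -4553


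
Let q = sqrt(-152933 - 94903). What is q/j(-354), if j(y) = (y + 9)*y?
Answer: I*sqrt(61959)/61065 ≈ 0.0040762*I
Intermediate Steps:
j(y) = y*(9 + y) (j(y) = (9 + y)*y = y*(9 + y))
q = 2*I*sqrt(61959) (q = sqrt(-247836) = 2*I*sqrt(61959) ≈ 497.83*I)
q/j(-354) = (2*I*sqrt(61959))/((-354*(9 - 354))) = (2*I*sqrt(61959))/((-354*(-345))) = (2*I*sqrt(61959))/122130 = (2*I*sqrt(61959))*(1/122130) = I*sqrt(61959)/61065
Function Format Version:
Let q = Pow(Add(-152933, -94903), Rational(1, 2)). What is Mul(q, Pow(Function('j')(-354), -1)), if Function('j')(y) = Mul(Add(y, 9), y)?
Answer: Mul(Rational(1, 61065), I, Pow(61959, Rational(1, 2))) ≈ Mul(0.0040762, I)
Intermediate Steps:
Function('j')(y) = Mul(y, Add(9, y)) (Function('j')(y) = Mul(Add(9, y), y) = Mul(y, Add(9, y)))
q = Mul(2, I, Pow(61959, Rational(1, 2))) (q = Pow(-247836, Rational(1, 2)) = Mul(2, I, Pow(61959, Rational(1, 2))) ≈ Mul(497.83, I))
Mul(q, Pow(Function('j')(-354), -1)) = Mul(Mul(2, I, Pow(61959, Rational(1, 2))), Pow(Mul(-354, Add(9, -354)), -1)) = Mul(Mul(2, I, Pow(61959, Rational(1, 2))), Pow(Mul(-354, -345), -1)) = Mul(Mul(2, I, Pow(61959, Rational(1, 2))), Pow(122130, -1)) = Mul(Mul(2, I, Pow(61959, Rational(1, 2))), Rational(1, 122130)) = Mul(Rational(1, 61065), I, Pow(61959, Rational(1, 2)))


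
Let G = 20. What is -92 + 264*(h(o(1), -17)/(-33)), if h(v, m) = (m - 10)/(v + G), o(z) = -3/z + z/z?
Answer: -80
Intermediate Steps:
o(z) = 1 - 3/z (o(z) = -3/z + 1 = 1 - 3/z)
h(v, m) = (-10 + m)/(20 + v) (h(v, m) = (m - 10)/(v + 20) = (-10 + m)/(20 + v))
-92 + 264*(h(o(1), -17)/(-33)) = -92 + 264*(((-10 - 17)/(20 + (-3 + 1)/1))/(-33)) = -92 + 264*((-27/(20 + 1*(-2)))*(-1/33)) = -92 + 264*((-27/(20 - 2))*(-1/33)) = -92 + 264*((-27/18)*(-1/33)) = -92 + 264*(((1/18)*(-27))*(-1/33)) = -92 + 264*(-3/2*(-1/33)) = -92 + 264*(1/22) = -92 + 12 = -80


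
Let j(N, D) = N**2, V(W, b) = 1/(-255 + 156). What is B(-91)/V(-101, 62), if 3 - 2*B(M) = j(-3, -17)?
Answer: 297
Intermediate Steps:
V(W, b) = -1/99 (V(W, b) = 1/(-99) = -1/99)
B(M) = -3 (B(M) = 3/2 - 1/2*(-3)**2 = 3/2 - 1/2*9 = 3/2 - 9/2 = -3)
B(-91)/V(-101, 62) = -3/(-1/99) = -3*(-99) = 297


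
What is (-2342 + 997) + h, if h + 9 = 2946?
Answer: 1592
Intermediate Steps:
h = 2937 (h = -9 + 2946 = 2937)
(-2342 + 997) + h = (-2342 + 997) + 2937 = -1345 + 2937 = 1592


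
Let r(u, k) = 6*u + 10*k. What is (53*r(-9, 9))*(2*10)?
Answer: 38160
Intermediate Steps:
(53*r(-9, 9))*(2*10) = (53*(6*(-9) + 10*9))*(2*10) = (53*(-54 + 90))*20 = (53*36)*20 = 1908*20 = 38160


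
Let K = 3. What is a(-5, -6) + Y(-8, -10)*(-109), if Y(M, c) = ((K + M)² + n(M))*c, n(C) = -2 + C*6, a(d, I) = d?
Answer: -27255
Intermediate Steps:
n(C) = -2 + 6*C
Y(M, c) = c*(-2 + (3 + M)² + 6*M) (Y(M, c) = ((3 + M)² + (-2 + 6*M))*c = (-2 + (3 + M)² + 6*M)*c = c*(-2 + (3 + M)² + 6*M))
a(-5, -6) + Y(-8, -10)*(-109) = -5 - 10*(7 + (-8)² + 12*(-8))*(-109) = -5 - 10*(7 + 64 - 96)*(-109) = -5 - 10*(-25)*(-109) = -5 + 250*(-109) = -5 - 27250 = -27255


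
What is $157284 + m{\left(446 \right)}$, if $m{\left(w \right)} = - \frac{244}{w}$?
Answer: $\frac{35074210}{223} \approx 1.5728 \cdot 10^{5}$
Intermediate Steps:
$157284 + m{\left(446 \right)} = 157284 - \frac{244}{446} = 157284 - \frac{122}{223} = \frac{35074210}{223}$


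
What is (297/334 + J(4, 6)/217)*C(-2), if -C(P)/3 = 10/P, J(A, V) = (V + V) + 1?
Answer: 1031865/72478 ≈ 14.237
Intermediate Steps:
J(A, V) = 1 + 2*V (J(A, V) = 2*V + 1 = 1 + 2*V)
C(P) = -30/P
(297/334 + J(4, 6)/217)*C(-2) = (297/334 + (1 + 2*6)/217)*(-30/(-2)) = (297*(1/334) + (1 + 12)*(1/217))*(-30*(-½)) = (297/334 + 13*(1/217))*15 = (297/334 + 13/217)*15 = (68791/72478)*15 = 1031865/72478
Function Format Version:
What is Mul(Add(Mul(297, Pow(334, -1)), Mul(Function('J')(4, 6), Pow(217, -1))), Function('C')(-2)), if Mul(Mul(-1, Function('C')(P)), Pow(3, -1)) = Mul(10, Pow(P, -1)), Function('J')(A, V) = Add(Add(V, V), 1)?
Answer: Rational(1031865, 72478) ≈ 14.237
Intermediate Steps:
Function('J')(A, V) = Add(1, Mul(2, V)) (Function('J')(A, V) = Add(Mul(2, V), 1) = Add(1, Mul(2, V)))
Function('C')(P) = Mul(-30, Pow(P, -1)) (Function('C')(P) = Mul(-3, Mul(10, Pow(P, -1))) = Mul(-30, Pow(P, -1)))
Mul(Add(Mul(297, Pow(334, -1)), Mul(Function('J')(4, 6), Pow(217, -1))), Function('C')(-2)) = Mul(Add(Mul(297, Pow(334, -1)), Mul(Add(1, Mul(2, 6)), Pow(217, -1))), Mul(-30, Pow(-2, -1))) = Mul(Add(Mul(297, Rational(1, 334)), Mul(Add(1, 12), Rational(1, 217))), Mul(-30, Rational(-1, 2))) = Mul(Add(Rational(297, 334), Mul(13, Rational(1, 217))), 15) = Mul(Add(Rational(297, 334), Rational(13, 217)), 15) = Mul(Rational(68791, 72478), 15) = Rational(1031865, 72478)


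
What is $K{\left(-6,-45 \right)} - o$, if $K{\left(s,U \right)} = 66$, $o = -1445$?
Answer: $1511$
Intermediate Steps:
$K{\left(-6,-45 \right)} - o = 66 - -1445 = 66 + 1445 = 1511$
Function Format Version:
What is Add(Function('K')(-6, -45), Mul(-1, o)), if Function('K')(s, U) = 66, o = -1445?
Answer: 1511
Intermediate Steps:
Add(Function('K')(-6, -45), Mul(-1, o)) = Add(66, Mul(-1, -1445)) = Add(66, 1445) = 1511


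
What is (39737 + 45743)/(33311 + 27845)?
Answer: 21370/15289 ≈ 1.3977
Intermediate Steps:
(39737 + 45743)/(33311 + 27845) = 85480/61156 = 85480*(1/61156) = 21370/15289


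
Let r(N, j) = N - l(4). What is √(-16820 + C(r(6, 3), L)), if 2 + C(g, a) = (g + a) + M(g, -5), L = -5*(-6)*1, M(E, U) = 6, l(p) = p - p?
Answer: 2*I*√4195 ≈ 129.54*I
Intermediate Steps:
l(p) = 0
r(N, j) = N (r(N, j) = N - 1*0 = N + 0 = N)
L = 30 (L = 30*1 = 30)
C(g, a) = 4 + a + g (C(g, a) = -2 + ((g + a) + 6) = -2 + ((a + g) + 6) = -2 + (6 + a + g) = 4 + a + g)
√(-16820 + C(r(6, 3), L)) = √(-16820 + (4 + 30 + 6)) = √(-16820 + 40) = √(-16780) = 2*I*√4195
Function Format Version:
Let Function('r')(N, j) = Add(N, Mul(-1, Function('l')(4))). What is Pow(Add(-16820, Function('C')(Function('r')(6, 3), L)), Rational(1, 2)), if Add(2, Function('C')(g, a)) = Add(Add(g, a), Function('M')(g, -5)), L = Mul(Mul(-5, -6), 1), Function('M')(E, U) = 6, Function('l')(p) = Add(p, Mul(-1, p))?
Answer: Mul(2, I, Pow(4195, Rational(1, 2))) ≈ Mul(129.54, I)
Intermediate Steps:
Function('l')(p) = 0
Function('r')(N, j) = N (Function('r')(N, j) = Add(N, Mul(-1, 0)) = Add(N, 0) = N)
L = 30 (L = Mul(30, 1) = 30)
Function('C')(g, a) = Add(4, a, g) (Function('C')(g, a) = Add(-2, Add(Add(g, a), 6)) = Add(-2, Add(Add(a, g), 6)) = Add(-2, Add(6, a, g)) = Add(4, a, g))
Pow(Add(-16820, Function('C')(Function('r')(6, 3), L)), Rational(1, 2)) = Pow(Add(-16820, Add(4, 30, 6)), Rational(1, 2)) = Pow(Add(-16820, 40), Rational(1, 2)) = Pow(-16780, Rational(1, 2)) = Mul(2, I, Pow(4195, Rational(1, 2)))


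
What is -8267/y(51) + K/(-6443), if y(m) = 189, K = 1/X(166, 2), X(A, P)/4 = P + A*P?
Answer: -10165868515/232411896 ≈ -43.741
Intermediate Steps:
X(A, P) = 4*P + 4*A*P (X(A, P) = 4*(P + A*P) = 4*P + 4*A*P)
K = 1/1336 (K = 1/(4*2*(1 + 166)) = 1/(4*2*167) = 1/1336 ≈ 0.00074850)
-8267/y(51) + K/(-6443) = -8267/189 + (1/1336)/(-6443) = -8267*1/189 + (1/1336)*(-1/6443) = -1181/27 - 1/8607848 = -10165868515/232411896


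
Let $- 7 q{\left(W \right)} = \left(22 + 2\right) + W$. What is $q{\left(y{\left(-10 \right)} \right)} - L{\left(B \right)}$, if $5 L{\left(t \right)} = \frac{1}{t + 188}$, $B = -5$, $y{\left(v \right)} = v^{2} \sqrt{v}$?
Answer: $- \frac{21967}{6405} - \frac{100 i \sqrt{10}}{7} \approx -3.4297 - 45.175 i$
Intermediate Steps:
$y{\left(v \right)} = v^{\frac{5}{2}}$
$L{\left(t \right)} = \frac{1}{5 \left(188 + t\right)}$ ($L{\left(t \right)} = \frac{1}{5 \left(t + 188\right)} = \frac{1}{5 \left(188 + t\right)}$)
$q{\left(W \right)} = - \frac{24}{7} - \frac{W}{7}$ ($q{\left(W \right)} = - \frac{\left(22 + 2\right) + W}{7} = - \frac{24 + W}{7} = - \frac{24}{7} - \frac{W}{7}$)
$q{\left(y{\left(-10 \right)} \right)} - L{\left(B \right)} = \left(- \frac{24}{7} - \frac{\left(-10\right)^{\frac{5}{2}}}{7}\right) - \frac{1}{5 \left(188 - 5\right)} = \left(- \frac{24}{7} - \frac{100 i \sqrt{10}}{7}\right) - \frac{1}{5 \cdot 183} = \left(- \frac{24}{7} - \frac{100 i \sqrt{10}}{7}\right) - \frac{1}{5} \cdot \frac{1}{183} = \left(- \frac{24}{7} - \frac{100 i \sqrt{10}}{7}\right) - \frac{1}{915} = - \frac{21967}{6405} - \frac{100 i \sqrt{10}}{7}$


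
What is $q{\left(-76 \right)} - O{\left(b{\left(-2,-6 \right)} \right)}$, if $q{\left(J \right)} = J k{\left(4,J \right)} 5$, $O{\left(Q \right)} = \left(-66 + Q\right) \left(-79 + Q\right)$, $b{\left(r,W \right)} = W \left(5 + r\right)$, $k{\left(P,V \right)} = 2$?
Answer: $-8908$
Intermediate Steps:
$O{\left(Q \right)} = \left(-79 + Q\right) \left(-66 + Q\right)$
$q{\left(J \right)} = 10 J$ ($q{\left(J \right)} = J 2 \cdot 5 = 2 J 5 = 10 J$)
$q{\left(-76 \right)} - O{\left(b{\left(-2,-6 \right)} \right)} = 10 \left(-76\right) - \left(5214 + \left(- 6 \left(5 - 2\right)\right)^{2} - 145 \left(- 6 \left(5 - 2\right)\right)\right) = -760 - \left(5214 + \left(\left(-6\right) 3\right)^{2} - 145 \left(\left(-6\right) 3\right)\right) = -760 - \left(5214 + \left(-18\right)^{2} - -2610\right) = -760 - \left(5214 + 324 + 2610\right) = -760 - 8148 = -8908$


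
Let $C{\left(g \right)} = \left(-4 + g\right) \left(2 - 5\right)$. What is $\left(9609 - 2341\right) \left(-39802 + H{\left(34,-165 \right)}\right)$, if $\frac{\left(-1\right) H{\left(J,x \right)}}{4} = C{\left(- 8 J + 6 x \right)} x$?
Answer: $17929269304$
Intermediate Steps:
$C{\left(g \right)} = 12 - 3 g$ ($C{\left(g \right)} = \left(-4 + g\right) \left(-3\right) = 12 - 3 g$)
$H{\left(J,x \right)} = - 4 x \left(12 - 18 x + 24 J\right)$ ($H{\left(J,x \right)} = - 4 \left(12 - 3 \left(- 8 J + 6 x\right)\right) x = - 4 \left(12 + \left(- 18 x + 24 J\right)\right) x = - 4 \left(12 - 18 x + 24 J\right) x = - 4 x \left(12 - 18 x + 24 J\right)$)
$\left(9609 - 2341\right) \left(-39802 + H{\left(34,-165 \right)}\right) = \left(9609 - 2341\right) \left(-39802 + 24 \left(-165\right) \left(-2 - 136 + 3 \left(-165\right)\right)\right) = 7268 \left(-39802 + 24 \left(-165\right) \left(-2 - 136 - 495\right)\right) = 7268 \left(-39802 + 24 \left(-165\right) \left(-633\right)\right) = 7268 \left(-39802 + 2506680\right) = 7268 \cdot 2466878 = 17929269304$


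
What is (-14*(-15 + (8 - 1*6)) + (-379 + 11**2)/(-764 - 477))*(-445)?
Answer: -100623400/1241 ≈ -81083.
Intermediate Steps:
(-14*(-15 + (8 - 1*6)) + (-379 + 11**2)/(-764 - 477))*(-445) = (-14*(-15 + (8 - 6)) + (-379 + 121)/(-1241))*(-445) = (-14*(-15 + 2) - 258*(-1/1241))*(-445) = (-14*(-13) + 258/1241)*(-445) = (182 + 258/1241)*(-445) = (226120/1241)*(-445) = -100623400/1241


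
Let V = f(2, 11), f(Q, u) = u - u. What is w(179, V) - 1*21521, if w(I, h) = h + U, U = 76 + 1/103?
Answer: -2208834/103 ≈ -21445.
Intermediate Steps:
f(Q, u) = 0
V = 0
U = 7829/103 (U = 76 + 1/103 = 7829/103 ≈ 76.010)
w(I, h) = 7829/103 + h (w(I, h) = h + 7829/103 = 7829/103 + h)
w(179, V) - 1*21521 = (7829/103 + 0) - 1*21521 = 7829/103 - 21521 = -2208834/103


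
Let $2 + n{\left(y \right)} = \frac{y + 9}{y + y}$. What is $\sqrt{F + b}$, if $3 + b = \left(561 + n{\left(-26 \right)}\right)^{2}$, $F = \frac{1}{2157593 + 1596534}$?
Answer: $\frac{\sqrt{70544829469920480065}}{15016508} \approx 559.32$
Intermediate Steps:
$F = \frac{1}{3754127} \approx 2.6637 \cdot 10^{-7}$
$n{\left(y \right)} = -2 + \frac{9 + y}{2 y}$ ($n{\left(y \right)} = -2 + \frac{y + 9}{y + y} = -2 + \frac{9 + y}{2 y}$)
$b = \frac{845929113}{2704}$ ($b = -3 + \left(561 + \frac{3 \left(3 - -26\right)}{2 \left(-26\right)}\right)^{2} = -3 + \left(561 + \frac{3}{2} \left(- \frac{1}{26}\right) \left(3 + 26\right)\right)^{2} = -3 + \left(561 + \frac{3}{2} \left(- \frac{1}{26}\right) 29\right)^{2} = -3 + \left(561 - \frac{87}{52}\right)^{2} = -3 + \left(\frac{29085}{52}\right)^{2} = -3 + \frac{845937225}{2704} = \frac{845929113}{2704} \approx 3.1284 \cdot 10^{5}$)
$\sqrt{F + b} = \sqrt{\frac{1}{3754127} + \frac{845929113}{2704}} = \sqrt{\frac{244286563323235}{780858416}} = \frac{\sqrt{70544829469920480065}}{15016508}$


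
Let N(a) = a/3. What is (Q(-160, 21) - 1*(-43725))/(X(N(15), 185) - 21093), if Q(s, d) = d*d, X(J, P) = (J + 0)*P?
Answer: -22083/10084 ≈ -2.1899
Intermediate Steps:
N(a) = a/3 (N(a) = a*(⅓) = a/3)
X(J, P) = J*P
Q(s, d) = d²
(Q(-160, 21) - 1*(-43725))/(X(N(15), 185) - 21093) = (21² - 1*(-43725))/(((⅓)*15)*185 - 21093) = (441 + 43725)/(5*185 - 21093) = 44166/(925 - 21093) = 44166/(-20168) = 44166*(-1/20168) = -22083/10084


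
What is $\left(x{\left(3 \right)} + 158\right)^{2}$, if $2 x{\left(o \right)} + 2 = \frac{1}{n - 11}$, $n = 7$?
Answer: $\frac{1575025}{64} \approx 24610.0$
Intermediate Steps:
$x{\left(o \right)} = - \frac{9}{8}$ ($x{\left(o \right)} = -1 + \frac{1}{2 \left(7 - 11\right)} = -1 + \frac{1}{2 \left(-4\right)} = -1 + \frac{1}{2} \left(- \frac{1}{4}\right) = -1 - \frac{1}{8} = - \frac{9}{8}$)
$\left(x{\left(3 \right)} + 158\right)^{2} = \left(- \frac{9}{8} + 158\right)^{2} = \left(\frac{1255}{8}\right)^{2} = \frac{1575025}{64}$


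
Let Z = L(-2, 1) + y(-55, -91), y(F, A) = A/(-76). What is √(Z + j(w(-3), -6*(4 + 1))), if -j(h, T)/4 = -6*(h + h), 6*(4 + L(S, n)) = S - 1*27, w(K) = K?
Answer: I*√1970661/114 ≈ 12.314*I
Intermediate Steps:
y(F, A) = -A/76 (y(F, A) = A*(-1/76) = -A/76)
L(S, n) = -17/2 + S/6 (L(S, n) = -4 + (S - 1*27)/6 = -4 + (S - 27)/6 = -4 + (-27 + S)/6 = -4 + (-9/2 + S/6) = -17/2 + S/6)
j(h, T) = 48*h (j(h, T) = -(-24)*(h + h) = -(-24)*2*h = -(-48)*h = 48*h)
Z = -1741/228 (Z = (-17/2 + (⅙)*(-2)) - 1/76*(-91) = (-17/2 - ⅓) + 91/76 = -53/6 + 91/76 = -1741/228 ≈ -7.6360)
√(Z + j(w(-3), -6*(4 + 1))) = √(-1741/228 + 48*(-3)) = √(-1741/228 - 144) = √(-34573/228) = I*√1970661/114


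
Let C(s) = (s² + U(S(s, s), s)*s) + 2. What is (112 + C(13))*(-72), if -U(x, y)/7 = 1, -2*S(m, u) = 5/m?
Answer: -13824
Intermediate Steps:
S(m, u) = -5/(2*m)
U(x, y) = -7 (U(x, y) = -7*1 = -7)
C(s) = 2 + s² - 7*s (C(s) = (s² - 7*s) + 2 = 2 + s² - 7*s)
(112 + C(13))*(-72) = (112 + (2 + 13² - 7*13))*(-72) = (112 + (2 + 169 - 91))*(-72) = (112 + 80)*(-72) = 192*(-72) = -13824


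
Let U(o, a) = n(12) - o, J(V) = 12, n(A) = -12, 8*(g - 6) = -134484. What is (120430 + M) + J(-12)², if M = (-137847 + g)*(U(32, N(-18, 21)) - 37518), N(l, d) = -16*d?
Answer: 5809140217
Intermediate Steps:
g = -33609/2 (g = 6 + (⅛)*(-134484) = 6 - 33621/2 = -33609/2 ≈ -16805.)
U(o, a) = -12 - o
M = 5809019643 (M = (-137847 - 33609/2)*((-12 - 1*32) - 37518) = -309303*((-12 - 32) - 37518)/2 = -309303*(-44 - 37518)/2 = -309303/2*(-37562) = 5809019643)
(120430 + M) + J(-12)² = (120430 + 5809019643) + 12² = 5809140073 + 144 = 5809140217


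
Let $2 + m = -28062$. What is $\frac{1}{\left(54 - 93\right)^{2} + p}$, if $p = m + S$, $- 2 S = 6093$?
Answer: $- \frac{2}{59179} \approx -3.3796 \cdot 10^{-5}$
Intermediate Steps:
$m = -28064$ ($m = -2 - 28062 = -28064$)
$S = - \frac{6093}{2}$ ($S = \left(- \frac{1}{2}\right) 6093 = - \frac{6093}{2} \approx -3046.5$)
$p = - \frac{62221}{2}$ ($p = -28064 - \frac{6093}{2} = - \frac{62221}{2} \approx -31111.0$)
$\frac{1}{\left(54 - 93\right)^{2} + p} = \frac{1}{\left(54 - 93\right)^{2} - \frac{62221}{2}} = \frac{1}{\left(-39\right)^{2} - \frac{62221}{2}} = \frac{1}{1521 - \frac{62221}{2}} = \frac{1}{- \frac{59179}{2}} = - \frac{2}{59179}$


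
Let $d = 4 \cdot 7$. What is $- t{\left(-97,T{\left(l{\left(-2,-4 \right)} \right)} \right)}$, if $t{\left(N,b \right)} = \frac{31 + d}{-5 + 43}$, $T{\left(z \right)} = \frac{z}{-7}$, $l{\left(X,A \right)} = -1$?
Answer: $- \frac{59}{38} \approx -1.5526$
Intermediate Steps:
$d = 28$
$T{\left(z \right)} = - \frac{z}{7}$ ($T{\left(z \right)} = z \left(- \frac{1}{7}\right) = - \frac{z}{7}$)
$t{\left(N,b \right)} = \frac{59}{38}$ ($t{\left(N,b \right)} = \frac{31 + 28}{-5 + 43} = \frac{59}{38}$)
$- t{\left(-97,T{\left(l{\left(-2,-4 \right)} \right)} \right)} = \left(-1\right) \frac{59}{38} = - \frac{59}{38}$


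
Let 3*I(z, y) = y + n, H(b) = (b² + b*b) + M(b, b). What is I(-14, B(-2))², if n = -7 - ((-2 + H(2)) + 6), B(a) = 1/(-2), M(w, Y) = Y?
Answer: 1849/36 ≈ 51.361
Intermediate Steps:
B(a) = -½
H(b) = b + 2*b² (H(b) = (b² + b*b) + b = (b² + b²) + b = 2*b² + b = b + 2*b²)
n = -21 (n = -7 - ((-2 + 2*(1 + 2*2)) + 6) = -7 - ((-2 + 2*(1 + 4)) + 6) = -7 - ((-2 + 2*5) + 6) = -7 - ((-2 + 10) + 6) = -7 - (8 + 6) = -7 - 1*14 = -7 - 14 = -21)
I(z, y) = -7 + y/3 (I(z, y) = (y - 21)/3 = (-21 + y)/3 = -7 + y/3)
I(-14, B(-2))² = (-7 + (⅓)*(-½))² = (-7 - ⅙)² = (-43/6)² = 1849/36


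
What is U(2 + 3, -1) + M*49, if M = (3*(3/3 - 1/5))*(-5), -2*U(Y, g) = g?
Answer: -1175/2 ≈ -587.50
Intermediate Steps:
U(Y, g) = -g/2
M = -12 (M = (3*(3*(1/3) - 1*1/5))*(-5) = (3*(1 - 1/5))*(-5) = (3*(4/5))*(-5) = (12/5)*(-5) = -12)
U(2 + 3, -1) + M*49 = -1/2*(-1) - 12*49 = 1/2 - 588 = -1175/2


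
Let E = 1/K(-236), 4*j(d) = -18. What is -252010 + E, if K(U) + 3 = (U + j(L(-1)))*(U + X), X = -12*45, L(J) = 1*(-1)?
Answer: -47031366249/186625 ≈ -2.5201e+5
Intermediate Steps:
L(J) = -1
j(d) = -9/2 (j(d) = (1/4)*(-18) = -9/2)
X = -540
K(U) = -3 + (-540 + U)*(-9/2 + U) (K(U) = -3 + (U - 9/2)*(U - 540) = -3 + (-9/2 + U)*(-540 + U) = -3 + (-540 + U)*(-9/2 + U))
E = 1/186625 (E = 1/(2427 + (-236)**2 - 1089/2*(-236)) = 1/(2427 + 55696 + 128502) = 1/186625 ≈ 5.3583e-6)
-252010 + E = -252010 + 1/186625 = -47031366249/186625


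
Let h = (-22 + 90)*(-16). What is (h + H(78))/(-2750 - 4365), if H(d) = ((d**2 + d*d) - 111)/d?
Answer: 24269/184990 ≈ 0.13119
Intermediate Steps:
H(d) = (-111 + 2*d**2)/d (H(d) = ((d**2 + d**2) - 111)/d = (2*d**2 - 111)/d = (-111 + 2*d**2)/d)
h = -1088 (h = 68*(-16) = -1088)
(h + H(78))/(-2750 - 4365) = (-1088 + (-111/78 + 2*78))/(-2750 - 4365) = (-1088 + (-111*1/78 + 156))/(-7115) = (-1088 + (-37/26 + 156))*(-1/7115) = (-1088 + 4019/26)*(-1/7115) = -24269/26*(-1/7115) = 24269/184990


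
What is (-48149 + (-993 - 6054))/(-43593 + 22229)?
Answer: 13799/5341 ≈ 2.5836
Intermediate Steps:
(-48149 + (-993 - 6054))/(-43593 + 22229) = (-48149 - 7047)/(-21364) = -55196*(-1/21364) = 13799/5341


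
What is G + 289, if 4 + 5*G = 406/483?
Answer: 99487/345 ≈ 288.37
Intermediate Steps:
G = -218/345 (G = -4/5 + (406/483)/5 = -4/5 + (406*(1/483))/5 = -4/5 + (1/5)*(58/69) = -4/5 + 58/345 = -218/345 ≈ -0.63188)
G + 289 = -218/345 + 289 = 99487/345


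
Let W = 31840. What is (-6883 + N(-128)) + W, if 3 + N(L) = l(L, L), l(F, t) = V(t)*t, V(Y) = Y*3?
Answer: 74106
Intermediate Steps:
V(Y) = 3*Y
l(F, t) = 3*t² (l(F, t) = (3*t)*t = 3*t²)
N(L) = -3 + 3*L²
(-6883 + N(-128)) + W = (-6883 + (-3 + 3*(-128)²)) + 31840 = (-6883 + (-3 + 3*16384)) + 31840 = (-6883 + (-3 + 49152)) + 31840 = (-6883 + 49149) + 31840 = 42266 + 31840 = 74106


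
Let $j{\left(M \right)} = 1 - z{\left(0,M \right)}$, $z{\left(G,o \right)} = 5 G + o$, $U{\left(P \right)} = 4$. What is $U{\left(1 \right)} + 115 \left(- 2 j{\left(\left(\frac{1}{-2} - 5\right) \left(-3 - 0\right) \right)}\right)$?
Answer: $3569$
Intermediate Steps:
$z{\left(G,o \right)} = o + 5 G$
$j{\left(M \right)} = 1 - M$ ($j{\left(M \right)} = 1 - \left(M + 5 \cdot 0\right) = 1 - \left(M + 0\right) = 1 - M$)
$U{\left(1 \right)} + 115 \left(- 2 j{\left(\left(\frac{1}{-2} - 5\right) \left(-3 - 0\right) \right)}\right) = 4 + 115 \left(- 2 \left(1 - \left(\frac{1}{-2} - 5\right) \left(-3 - 0\right)\right)\right) = 4 + 115 \left(- 2 \left(1 - \left(- \frac{1}{2} - 5\right) \left(-3 + 0\right)\right)\right) = 4 + 115 \left(- 2 \left(1 - \left(- \frac{11}{2}\right) \left(-3\right)\right)\right) = 4 + 115 \left(- 2 \left(1 - \frac{33}{2}\right)\right) = 4 + 115 \left(\left(-2\right) \left(- \frac{31}{2}\right)\right) = 4 + 115 \cdot 31 = 4 + 3565 = 3569$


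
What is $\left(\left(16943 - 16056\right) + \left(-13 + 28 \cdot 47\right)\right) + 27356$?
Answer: $29546$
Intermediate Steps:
$\left(\left(16943 - 16056\right) + \left(-13 + 28 \cdot 47\right)\right) + 27356 = \left(887 + \left(-13 + 1316\right)\right) + 27356 = \left(887 + 1303\right) + 27356 = 2190 + 27356 = 29546$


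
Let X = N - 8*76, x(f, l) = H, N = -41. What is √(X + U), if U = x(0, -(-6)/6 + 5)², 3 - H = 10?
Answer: 10*I*√6 ≈ 24.495*I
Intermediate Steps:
H = -7 (H = 3 - 1*10 = 3 - 10 = -7)
x(f, l) = -7
X = -649 (X = -41 - 8*76 = -41 - 608 = -649)
U = 49 (U = (-7)² = 49)
√(X + U) = √(-649 + 49) = √(-600) = 10*I*√6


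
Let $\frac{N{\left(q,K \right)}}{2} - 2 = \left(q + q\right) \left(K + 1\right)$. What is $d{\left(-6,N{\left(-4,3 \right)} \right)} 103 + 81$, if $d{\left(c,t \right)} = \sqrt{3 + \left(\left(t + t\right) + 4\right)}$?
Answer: $81 + 103 i \sqrt{113} \approx 81.0 + 1094.9 i$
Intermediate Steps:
$N{\left(q,K \right)} = 4 + 4 q \left(1 + K\right)$ ($N{\left(q,K \right)} = 4 + 2 \left(q + q\right) \left(K + 1\right) = 4 + 2 \cdot 2 q \left(1 + K\right) = 4 + 4 q \left(1 + K\right)$)
$d{\left(c,t \right)} = \sqrt{7 + 2 t}$ ($d{\left(c,t \right)} = \sqrt{3 + \left(2 t + 4\right)} = \sqrt{3 + \left(4 + 2 t\right)} = \sqrt{7 + 2 t}$)
$d{\left(-6,N{\left(-4,3 \right)} \right)} 103 + 81 = \sqrt{7 + 2 \left(4 + 4 \left(-4\right) + 4 \cdot 3 \left(-4\right)\right)} 103 + 81 = \sqrt{7 + 2 \left(4 - 16 - 48\right)} 103 + 81 = \sqrt{7 + 2 \left(-60\right)} 103 + 81 = \sqrt{7 - 120} \cdot 103 + 81 = \sqrt{-113} \cdot 103 + 81 = i \sqrt{113} \cdot 103 + 81 = 103 i \sqrt{113} + 81 = 81 + 103 i \sqrt{113}$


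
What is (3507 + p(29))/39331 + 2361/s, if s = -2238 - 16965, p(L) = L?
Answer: -224853/6804263 ≈ -0.033046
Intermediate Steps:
s = -19203
(3507 + p(29))/39331 + 2361/s = (3507 + 29)/39331 + 2361/(-19203) = 3536*(1/39331) + 2361*(-1/19203) = 3536/39331 - 787/6401 = -224853/6804263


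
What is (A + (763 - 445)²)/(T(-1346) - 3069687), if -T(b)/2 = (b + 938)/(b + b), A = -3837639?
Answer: 167644973/137726637 ≈ 1.2172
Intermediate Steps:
T(b) = -(938 + b)/b (T(b) = -2*(b + 938)/(b + b) = -2*(938 + b)/(2*b) = -2*(938 + b)*1/(2*b) = -(938 + b)/b)
(A + (763 - 445)²)/(T(-1346) - 3069687) = (-3837639 + (763 - 445)²)/((-938 - 1*(-1346))/(-1346) - 3069687) = (-3837639 + 318²)/(-(-938 + 1346)/1346 - 3069687) = (-3837639 + 101124)/(-1/1346*408 - 3069687) = -3736515/(-204/673 - 3069687) = -3736515/(-2065899555/673) = -3736515*(-673/2065899555) = 167644973/137726637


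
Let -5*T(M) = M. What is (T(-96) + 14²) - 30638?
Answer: -152114/5 ≈ -30423.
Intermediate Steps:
T(M) = -M/5
(T(-96) + 14²) - 30638 = (-⅕*(-96) + 14²) - 30638 = (96/5 + 196) - 30638 = 1076/5 - 30638 = -152114/5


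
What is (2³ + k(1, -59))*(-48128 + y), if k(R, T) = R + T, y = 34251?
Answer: 693850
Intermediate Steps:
(2³ + k(1, -59))*(-48128 + y) = (2³ + (1 - 59))*(-48128 + 34251) = (8 - 58)*(-13877) = -50*(-13877) = 693850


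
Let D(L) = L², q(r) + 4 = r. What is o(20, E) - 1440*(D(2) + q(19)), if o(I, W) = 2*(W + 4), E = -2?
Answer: -27356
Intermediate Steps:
q(r) = -4 + r
o(I, W) = 8 + 2*W (o(I, W) = 2*(4 + W) = 8 + 2*W)
o(20, E) - 1440*(D(2) + q(19)) = (8 + 2*(-2)) - 1440*(2² + (-4 + 19)) = (8 - 4) - 1440*(4 + 15) = 4 - 1440*19 = 4 - 27360 = -27356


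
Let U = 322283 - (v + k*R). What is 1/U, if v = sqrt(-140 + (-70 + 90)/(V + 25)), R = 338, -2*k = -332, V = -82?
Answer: 606879/161536018145 + 8*I*sqrt(285)/807680090725 ≈ 3.7569e-6 + 1.6721e-10*I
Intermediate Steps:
k = 166 (k = -1/2*(-332) = 166)
v = 40*I*sqrt(285)/57 (v = sqrt(-140 + (-70 + 90)/(-82 + 25)) = sqrt(-140 + 20/(-57)) = sqrt(-140 + 20*(-1/57)) = sqrt(-140 - 20/57) = sqrt(-8000/57) = 40*I*sqrt(285)/57 ≈ 11.847*I)
U = 266175 - 40*I*sqrt(285)/57 (U = 322283 - (40*I*sqrt(285)/57 + 166*338) = 322283 - (40*I*sqrt(285)/57 + 56108) = 322283 - (56108 + 40*I*sqrt(285)/57) = 322283 + (-56108 - 40*I*sqrt(285)/57) = 266175 - 40*I*sqrt(285)/57 ≈ 2.6618e+5 - 11.847*I)
1/U = 1/(266175 - 40*I*sqrt(285)/57)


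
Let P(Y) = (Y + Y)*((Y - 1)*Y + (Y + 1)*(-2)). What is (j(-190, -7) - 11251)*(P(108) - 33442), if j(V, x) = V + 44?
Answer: -27530205702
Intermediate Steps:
j(V, x) = 44 + V
P(Y) = 2*Y*(-2 - 2*Y + Y*(-1 + Y)) (P(Y) = (2*Y)*((-1 + Y)*Y + (1 + Y)*(-2)) = (2*Y)*(Y*(-1 + Y) + (-2 - 2*Y)) = (2*Y)*(-2 - 2*Y + Y*(-1 + Y)) = 2*Y*(-2 - 2*Y + Y*(-1 + Y)))
(j(-190, -7) - 11251)*(P(108) - 33442) = ((44 - 190) - 11251)*(2*108*(-2 + 108² - 3*108) - 33442) = (-146 - 11251)*(2*108*(-2 + 11664 - 324) - 33442) = -11397*(2*108*11338 - 33442) = -11397*(2449008 - 33442) = -11397*2415566 = -27530205702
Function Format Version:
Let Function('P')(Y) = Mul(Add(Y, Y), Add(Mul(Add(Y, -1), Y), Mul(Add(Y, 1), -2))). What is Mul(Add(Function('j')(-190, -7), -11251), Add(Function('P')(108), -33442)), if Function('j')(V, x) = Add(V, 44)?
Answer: -27530205702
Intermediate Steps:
Function('j')(V, x) = Add(44, V)
Function('P')(Y) = Mul(2, Y, Add(-2, Mul(-2, Y), Mul(Y, Add(-1, Y)))) (Function('P')(Y) = Mul(Mul(2, Y), Add(Mul(Add(-1, Y), Y), Mul(Add(1, Y), -2))) = Mul(Mul(2, Y), Add(Mul(Y, Add(-1, Y)), Add(-2, Mul(-2, Y)))) = Mul(Mul(2, Y), Add(-2, Mul(-2, Y), Mul(Y, Add(-1, Y)))) = Mul(2, Y, Add(-2, Mul(-2, Y), Mul(Y, Add(-1, Y)))))
Mul(Add(Function('j')(-190, -7), -11251), Add(Function('P')(108), -33442)) = Mul(Add(Add(44, -190), -11251), Add(Mul(2, 108, Add(-2, Pow(108, 2), Mul(-3, 108))), -33442)) = Mul(Add(-146, -11251), Add(Mul(2, 108, Add(-2, 11664, -324)), -33442)) = Mul(-11397, Add(Mul(2, 108, 11338), -33442)) = Mul(-11397, Add(2449008, -33442)) = Mul(-11397, 2415566) = -27530205702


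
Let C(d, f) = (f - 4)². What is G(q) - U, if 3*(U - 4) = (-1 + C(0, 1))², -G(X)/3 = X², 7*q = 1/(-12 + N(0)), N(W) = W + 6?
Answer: -14897/588 ≈ -25.335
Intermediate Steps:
N(W) = 6 + W
q = -1/42 (q = 1/(7*(-12 + (6 + 0))) = 1/(7*(-12 + 6)) = (⅐)/(-6) = (⅐)*(-⅙) = -1/42 ≈ -0.023810)
C(d, f) = (-4 + f)²
G(X) = -3*X²
U = 76/3 (U = 4 + (-1 + (-4 + 1)²)²/3 = 4 + (-1 + (-3)²)²/3 = 4 + (-1 + 9)²/3 = 4 + (⅓)*8² = 4 + (⅓)*64 = 4 + 64/3 = 76/3 ≈ 25.333)
G(q) - U = -3*(-1/42)² - 1*76/3 = -3*1/1764 - 76/3 = -1/588 - 76/3 = -14897/588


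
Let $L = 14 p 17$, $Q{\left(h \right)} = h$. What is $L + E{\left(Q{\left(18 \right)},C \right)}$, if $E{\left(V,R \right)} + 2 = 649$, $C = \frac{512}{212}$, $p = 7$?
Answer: $2313$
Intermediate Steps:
$C = \frac{128}{53}$ ($C = 512 \cdot \frac{1}{212} = \frac{128}{53} \approx 2.4151$)
$E{\left(V,R \right)} = 647$ ($E{\left(V,R \right)} = -2 + 649 = 647$)
$L = 1666$ ($L = 14 \cdot 7 \cdot 17 = 98 \cdot 17 = 1666$)
$L + E{\left(Q{\left(18 \right)},C \right)} = 1666 + 647 = 2313$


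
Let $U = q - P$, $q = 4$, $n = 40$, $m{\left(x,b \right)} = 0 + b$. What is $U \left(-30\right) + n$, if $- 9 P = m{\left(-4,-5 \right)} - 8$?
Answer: $- \frac{110}{3} \approx -36.667$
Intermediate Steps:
$m{\left(x,b \right)} = b$
$P = \frac{13}{9}$ ($P = - \frac{-5 - 8}{9} = \left(- \frac{1}{9}\right) \left(-13\right) = \frac{13}{9} \approx 1.4444$)
$U = \frac{23}{9}$ ($U = 4 - \frac{13}{9} = \frac{23}{9} \approx 2.5556$)
$U \left(-30\right) + n = \frac{23}{9} \left(-30\right) + 40 = - \frac{230}{3} + 40 = - \frac{110}{3}$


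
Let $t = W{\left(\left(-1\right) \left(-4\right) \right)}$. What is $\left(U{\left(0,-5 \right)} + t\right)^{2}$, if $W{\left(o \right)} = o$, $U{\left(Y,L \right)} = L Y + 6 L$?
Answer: $676$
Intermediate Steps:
$U{\left(Y,L \right)} = 6 L + L Y$
$t = 4$ ($t = \left(-1\right) \left(-4\right) = 4$)
$\left(U{\left(0,-5 \right)} + t\right)^{2} = \left(- 5 \left(6 + 0\right) + 4\right)^{2} = \left(\left(-5\right) 6 + 4\right)^{2} = \left(-30 + 4\right)^{2} = \left(-26\right)^{2} = 676$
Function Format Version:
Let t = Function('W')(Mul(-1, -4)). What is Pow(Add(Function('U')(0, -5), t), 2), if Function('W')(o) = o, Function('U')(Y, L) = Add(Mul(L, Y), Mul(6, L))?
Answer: 676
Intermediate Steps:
Function('U')(Y, L) = Add(Mul(6, L), Mul(L, Y))
t = 4 (t = Mul(-1, -4) = 4)
Pow(Add(Function('U')(0, -5), t), 2) = Pow(Add(Mul(-5, Add(6, 0)), 4), 2) = Pow(Add(Mul(-5, 6), 4), 2) = Pow(Add(-30, 4), 2) = Pow(-26, 2) = 676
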